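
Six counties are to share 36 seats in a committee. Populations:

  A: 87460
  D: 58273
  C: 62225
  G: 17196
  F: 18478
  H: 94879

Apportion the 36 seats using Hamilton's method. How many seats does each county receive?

A=9, D=6, C=7, G=2, F=2, H=10

The standard divisor is 338511/36 ≈ 9403.083.
Standard quotas: A 9.3012, D 6.1972, C 6.6175, G 1.8288, F 1.9651, H 10.0902.
Lower quotas: A 9, D 6, C 6, G 1, F 1, H 10 (sum 33, leaving 3 seats).
Remainders in descending order: F 0.9651, G 0.8288, C 0.6175, A 0.3012, D 0.1972, H 0.0902.
The surplus seats go to F, G, C.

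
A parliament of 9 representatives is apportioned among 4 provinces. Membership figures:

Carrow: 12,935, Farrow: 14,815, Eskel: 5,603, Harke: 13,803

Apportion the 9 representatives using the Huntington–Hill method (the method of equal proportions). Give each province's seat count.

Carrow 2; Farrow 3; Eskel 1; Harke 3

With divisor 5458: modified quotas Carrow 2.370, Farrow 2.714, Eskel 1.027, Harke 2.529.
Geometric-mean thresholds: Carrow √(2·3)=2.449, Farrow √(2·3)=2.449, Eskel √(1·2)=1.414, Harke √(2·3)=2.449.
Each quota rounded against its threshold gives Carrow 2, Farrow 3, Eskel 1, Harke 3 (total 9).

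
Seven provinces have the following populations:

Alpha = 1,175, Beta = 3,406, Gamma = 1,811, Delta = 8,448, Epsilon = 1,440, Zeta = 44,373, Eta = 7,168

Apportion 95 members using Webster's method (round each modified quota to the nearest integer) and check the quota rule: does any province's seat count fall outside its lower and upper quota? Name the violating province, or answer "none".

Zeta

Standard quotas: Alpha 1.646, Beta 4.771, Gamma 2.537, Delta 11.834, Epsilon 2.017, Zeta 62.155, Eta 10.041.
Webster allocation: Alpha 2, Beta 5, Gamma 3, Delta 12, Epsilon 2, Zeta 61, Eta 10.
Zeta has quota 62.155 (lower 62, upper 63) but receives 61 — outside the quota interval.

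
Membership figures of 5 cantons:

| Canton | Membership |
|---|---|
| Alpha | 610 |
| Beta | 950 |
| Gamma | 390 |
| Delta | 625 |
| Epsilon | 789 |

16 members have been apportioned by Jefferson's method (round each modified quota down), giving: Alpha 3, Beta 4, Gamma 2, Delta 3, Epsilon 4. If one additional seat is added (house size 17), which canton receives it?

Priority for the next seat is population ÷ (current seats + 1).
Priorities: Alpha 152.500, Beta 190.000, Gamma 130.000, Delta 156.250, Epsilon 157.800.
Highest priority: Beta.

Beta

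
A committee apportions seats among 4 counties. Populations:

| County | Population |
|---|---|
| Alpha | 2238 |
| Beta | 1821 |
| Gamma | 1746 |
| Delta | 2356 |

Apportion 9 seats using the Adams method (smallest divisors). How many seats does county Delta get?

Standard divisor 8161/9 ≈ 906.778; standard quotas: Alpha 2.468, Beta 2.008, Gamma 1.925, Delta 2.598.
Rounding up gives 3, 3, 2, 3 = 11 seats, so the divisor must be adjusted.
With modified divisor 1150: modified quotas Alpha 1.946, Beta 1.583, Gamma 1.518, Delta 2.049.
Rounding up: Alpha 2, Beta 2, Gamma 2, Delta 3 (total 9).
Delta receives 3.

3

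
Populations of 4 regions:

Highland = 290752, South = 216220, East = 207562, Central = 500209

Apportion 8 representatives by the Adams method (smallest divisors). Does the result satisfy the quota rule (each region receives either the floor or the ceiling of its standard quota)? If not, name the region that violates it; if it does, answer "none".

none

Standard quotas: Highland 1.915, South 1.424, East 1.367, Central 3.294.
Adams allocation: Highland 2, South 2, East 1, Central 3.
Every allocation lies between the lower and upper quota.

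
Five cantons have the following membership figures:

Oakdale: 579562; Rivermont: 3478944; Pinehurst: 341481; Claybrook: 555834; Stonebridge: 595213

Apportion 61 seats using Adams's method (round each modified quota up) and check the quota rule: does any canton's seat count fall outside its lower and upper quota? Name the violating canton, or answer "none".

Standard quotas: Oakdale 6.369, Rivermont 38.230, Pinehurst 3.753, Claybrook 6.108, Stonebridge 6.541.
Adams allocation: Oakdale 7, Rivermont 37, Pinehurst 4, Claybrook 6, Stonebridge 7.
Rivermont has quota 38.230 (lower 38, upper 39) but receives 37 — outside the quota interval.

Rivermont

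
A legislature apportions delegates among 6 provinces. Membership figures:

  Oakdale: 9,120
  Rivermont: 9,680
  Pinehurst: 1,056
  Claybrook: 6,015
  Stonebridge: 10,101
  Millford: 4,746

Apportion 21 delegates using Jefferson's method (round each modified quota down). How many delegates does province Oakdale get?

5

Standard divisor 40718/21 ≈ 1938.952; standard quotas: Oakdale 4.704, Rivermont 4.992, Pinehurst 0.545, Claybrook 3.102, Stonebridge 5.210, Millford 2.448.
Rounding down gives 4, 4, 0, 3, 5, 2 = 18 seats, so the divisor must be adjusted.
With modified divisor 1650: modified quotas Oakdale 5.527, Rivermont 5.867, Pinehurst 0.640, Claybrook 3.645, Stonebridge 6.122, Millford 2.876.
Rounding down: Oakdale 5, Rivermont 5, Pinehurst 0, Claybrook 3, Stonebridge 6, Millford 2 (total 21).
Oakdale receives 5.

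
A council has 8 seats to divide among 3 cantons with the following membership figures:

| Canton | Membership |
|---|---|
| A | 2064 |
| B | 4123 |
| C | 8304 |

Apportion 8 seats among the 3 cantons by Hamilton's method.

The standard divisor is 14491/8 ≈ 1811.375.
Standard quotas: A 1.1395, B 2.2762, C 4.5844.
Lower quotas: A 1, B 2, C 4 (sum 7, leaving 1 seat).
Remainders in descending order: C 0.5844, B 0.2762, A 0.1395.
The surplus seat goes to C.

A 1, B 2, C 5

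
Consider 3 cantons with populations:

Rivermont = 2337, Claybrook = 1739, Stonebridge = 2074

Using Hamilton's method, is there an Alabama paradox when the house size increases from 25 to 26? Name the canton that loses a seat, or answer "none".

none

At 25 seats: Rivermont 10, Claybrook 7, Stonebridge 8.
At 26 seats: Rivermont 10, Claybrook 7, Stonebridge 9.
No canton's allocation decreased.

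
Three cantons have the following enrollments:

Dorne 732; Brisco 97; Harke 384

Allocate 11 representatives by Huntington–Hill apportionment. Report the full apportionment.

With divisor 112: modified quotas Dorne 6.536, Brisco 0.866, Harke 3.429.
Geometric-mean thresholds: Dorne √(6·7)=6.481, Brisco (min 1), Harke √(3·4)=3.464.
Each quota rounded against its threshold gives Dorne 7, Brisco 1, Harke 3 (total 11).

Dorne=7; Brisco=1; Harke=3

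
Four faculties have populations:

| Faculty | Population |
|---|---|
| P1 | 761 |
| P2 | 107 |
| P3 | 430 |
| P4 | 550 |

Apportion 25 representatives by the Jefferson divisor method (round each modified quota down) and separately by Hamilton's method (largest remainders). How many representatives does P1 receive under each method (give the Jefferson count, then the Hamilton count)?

Jefferson: P1 11, P2 1, P3 6, P4 7.
Hamilton: P1 10, P2 2, P3 6, P4 7.
P1 gets 11 under Jefferson and 10 under Hamilton.

11 and 10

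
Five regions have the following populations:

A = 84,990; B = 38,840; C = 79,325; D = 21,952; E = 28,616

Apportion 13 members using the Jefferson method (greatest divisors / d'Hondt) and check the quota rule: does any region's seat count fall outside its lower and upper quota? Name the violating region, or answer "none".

none

Standard quotas: A 4.355, B 1.990, C 4.064, D 1.125, E 1.466.
Jefferson allocation: A 5, B 2, C 4, D 1, E 1.
Every allocation lies between the lower and upper quota.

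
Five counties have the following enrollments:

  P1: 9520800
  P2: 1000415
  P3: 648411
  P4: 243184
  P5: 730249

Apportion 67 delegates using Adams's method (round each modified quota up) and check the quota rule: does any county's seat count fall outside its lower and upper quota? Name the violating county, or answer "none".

Standard quotas: P1 52.532, P2 5.520, P3 3.578, P4 1.342, P5 4.029.
Adams allocation: P1 51, P2 6, P3 4, P4 2, P5 4.
P1 has quota 52.532 (lower 52, upper 53) but receives 51 — outside the quota interval.

P1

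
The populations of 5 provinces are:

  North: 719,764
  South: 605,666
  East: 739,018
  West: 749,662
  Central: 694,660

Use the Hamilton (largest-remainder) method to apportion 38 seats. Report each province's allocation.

North 8; South 7; East 8; West 8; Central 7

Total 3508770; standard divisor 3508770/38 ≈ 92336.053.
Standard quotas: North 7.7950, South 6.5594, East 8.0036, West 8.1188, Central 7.5232.
Lower quotas: North 7, South 6, East 8, West 8, Central 7 (sum 36, leaving 2 seats).
Remainders in descending order: North 0.7950, South 0.5594, Central 0.5232, West 0.1188, East 0.0036.
The surplus seats go to North, South.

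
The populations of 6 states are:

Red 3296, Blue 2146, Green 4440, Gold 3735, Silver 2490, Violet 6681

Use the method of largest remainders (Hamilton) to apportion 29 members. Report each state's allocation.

Red 4, Blue 3, Green 6, Gold 5, Silver 3, Violet 8

The standard divisor is 22788/29 ≈ 785.793.
Standard quotas: Red 4.1945, Blue 2.7310, Green 5.6503, Gold 4.7532, Silver 3.1688, Violet 8.5022.
Lower quotas: Red 4, Blue 2, Green 5, Gold 4, Silver 3, Violet 8 (sum 26, leaving 3 seats).
Remainders in descending order: Gold 0.7532, Blue 0.7310, Green 0.6503, Violet 0.5022, Red 0.1945, Silver 0.1688.
The surplus seats go to Gold, Blue, Green.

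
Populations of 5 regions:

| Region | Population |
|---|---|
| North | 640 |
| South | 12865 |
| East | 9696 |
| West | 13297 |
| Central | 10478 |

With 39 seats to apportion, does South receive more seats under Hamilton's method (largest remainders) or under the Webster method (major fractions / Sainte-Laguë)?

Hamilton: North 0, South 11, East 8, West 11, Central 9.
Webster: North 1, South 10, East 8, West 11, Central 9.
South gets 11 under Hamilton and 10 under Webster.

Hamilton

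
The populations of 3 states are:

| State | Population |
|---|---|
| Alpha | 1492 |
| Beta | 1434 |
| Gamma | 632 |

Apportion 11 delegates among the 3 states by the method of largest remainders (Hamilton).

The standard divisor is 3558/11 ≈ 323.455.
Standard quotas: Alpha 4.613, Beta 4.433, Gamma 1.954.
Lower quotas: Alpha 4, Beta 4, Gamma 1 (sum 9, leaving 2 seats).
Remainders in descending order: Gamma 0.954, Alpha 0.613, Beta 0.433.
Largest remainders: Gamma, Alpha receive the extra seats.

Alpha 5, Beta 4, Gamma 2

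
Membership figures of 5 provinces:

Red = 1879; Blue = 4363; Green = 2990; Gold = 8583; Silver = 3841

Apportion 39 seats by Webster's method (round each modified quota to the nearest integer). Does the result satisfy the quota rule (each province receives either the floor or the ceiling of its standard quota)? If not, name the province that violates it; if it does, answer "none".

Standard quotas: Red 3.384, Blue 7.857, Green 5.385, Gold 15.457, Silver 6.917.
Webster allocation: Red 3, Blue 8, Green 5, Gold 16, Silver 7.
Every allocation lies between the lower and upper quota.

none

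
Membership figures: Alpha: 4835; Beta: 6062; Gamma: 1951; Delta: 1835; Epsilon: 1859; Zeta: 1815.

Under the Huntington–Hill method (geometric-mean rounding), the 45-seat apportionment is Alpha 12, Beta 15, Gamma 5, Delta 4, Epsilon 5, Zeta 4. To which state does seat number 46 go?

Priority for the next seat is population ÷ (√(s·(s+1))).
Priorities: Alpha 387.110, Beta 391.300, Gamma 356.202, Delta 410.318, Epsilon 339.405, Zeta 405.846.
Highest priority: Delta.

Delta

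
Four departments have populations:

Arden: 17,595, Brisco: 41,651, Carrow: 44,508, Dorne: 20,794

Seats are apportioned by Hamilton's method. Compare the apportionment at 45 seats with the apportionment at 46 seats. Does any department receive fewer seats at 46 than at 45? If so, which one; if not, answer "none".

none

At 45 seats: Arden 6, Brisco 15, Carrow 16, Dorne 8.
At 46 seats: Arden 7, Brisco 15, Carrow 16, Dorne 8.
No department's allocation decreased.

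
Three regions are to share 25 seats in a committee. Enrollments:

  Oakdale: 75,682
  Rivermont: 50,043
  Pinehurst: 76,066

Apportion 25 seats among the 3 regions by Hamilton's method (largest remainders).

Oakdale: 9, Rivermont: 6, Pinehurst: 10

Total 201791; standard divisor 201791/25 ≈ 8071.64.
Standard quotas: Oakdale 9.3763, Rivermont 6.1999, Pinehurst 9.4239.
Lower quotas: Oakdale 9, Rivermont 6, Pinehurst 9 (sum 24, leaving 1 seat).
Remainders in descending order: Pinehurst 0.4239, Oakdale 0.3763, Rivermont 0.1999.
Largest remainder: Pinehurst receives the extra seat.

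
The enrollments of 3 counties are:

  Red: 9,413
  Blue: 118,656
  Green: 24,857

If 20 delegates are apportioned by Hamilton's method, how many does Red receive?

1

The standard divisor is 152926/20 ≈ 7646.3.
Standard quotas: Red 1.2311, Blue 15.5181, Green 3.2509.
Lower quotas: Red 1, Blue 15, Green 3 (sum 19, leaving 1 seat).
Remainders in descending order: Blue 0.5181, Green 0.2509, Red 0.2311.
The surplus seat goes to Blue.
Red receives 1.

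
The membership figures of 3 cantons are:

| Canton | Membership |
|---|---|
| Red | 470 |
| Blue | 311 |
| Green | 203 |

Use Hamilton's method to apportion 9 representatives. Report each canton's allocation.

Standard divisor: 984 ÷ 9 ≈ 109.333.
Standard quotas: Red 4.299, Blue 2.845, Green 1.857.
Lower quotas: Red 4, Blue 2, Green 1 (sum 7, leaving 2 seats).
Remainders in descending order: Green 0.857, Blue 0.845, Red 0.299.
The surplus seats go to Green, Blue.

Red 4, Blue 3, Green 2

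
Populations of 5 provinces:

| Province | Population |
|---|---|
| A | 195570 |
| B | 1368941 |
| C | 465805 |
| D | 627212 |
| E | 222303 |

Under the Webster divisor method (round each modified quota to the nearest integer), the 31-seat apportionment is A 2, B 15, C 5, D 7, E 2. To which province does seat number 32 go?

Priority for the next seat is population ÷ (current seats + 0.5).
Priorities: A 78228.000, B 88318.774, C 84691.818, D 83628.267, E 88921.200.
Highest priority: E.

E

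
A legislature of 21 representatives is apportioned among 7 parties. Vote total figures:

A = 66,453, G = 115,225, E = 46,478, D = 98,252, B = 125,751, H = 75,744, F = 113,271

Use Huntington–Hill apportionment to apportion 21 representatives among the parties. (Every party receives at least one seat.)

With divisor 31810: modified quotas A 2.089, G 3.622, E 1.461, D 3.089, B 3.953, H 2.381, F 3.561.
Geometric-mean thresholds: A √(2·3)=2.449, G √(3·4)=3.464, E √(1·2)=1.414, D √(3·4)=3.464, B √(3·4)=3.464, H √(2·3)=2.449, F √(3·4)=3.464.
Each quota rounded against its threshold gives A 2, G 4, E 2, D 3, B 4, H 2, F 4 (total 21).

A 2, G 4, E 2, D 3, B 4, H 2, F 4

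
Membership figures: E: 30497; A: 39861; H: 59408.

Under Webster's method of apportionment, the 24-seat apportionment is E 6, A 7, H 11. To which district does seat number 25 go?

Priority for the next seat is population ÷ (current seats + 0.5).
Priorities: E 4691.846, A 5314.800, H 5165.913.
Highest priority: A.

A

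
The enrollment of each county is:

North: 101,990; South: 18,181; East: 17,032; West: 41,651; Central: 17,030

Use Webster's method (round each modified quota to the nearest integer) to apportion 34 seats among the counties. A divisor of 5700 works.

North 18, South 3, East 3, West 7, Central 3

With modified divisor 5700: modified quotas North 17.893, South 3.190, East 2.988, West 7.307, Central 2.988.
Rounding to the nearest integer: North 18, South 3, East 3, West 7, Central 3 (total 34).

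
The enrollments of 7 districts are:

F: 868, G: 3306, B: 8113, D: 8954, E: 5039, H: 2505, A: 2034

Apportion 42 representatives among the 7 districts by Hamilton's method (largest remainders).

Standard divisor: 30819 ÷ 42 ≈ 733.786.
Standard quotas: F 1.1829, G 4.5054, B 11.0564, D 12.2025, E 6.8671, H 3.4138, A 2.7719.
Lower quotas: F 1, G 4, B 11, D 12, E 6, H 3, A 2 (sum 39, leaving 3 seats).
Remainders in descending order: E 0.8671, A 0.7719, G 0.5054, H 0.4138, D 0.2025, F 0.1829, B 0.0564.
The surplus seats go to E, A, G.

F 1, G 5, B 11, D 12, E 7, H 3, A 3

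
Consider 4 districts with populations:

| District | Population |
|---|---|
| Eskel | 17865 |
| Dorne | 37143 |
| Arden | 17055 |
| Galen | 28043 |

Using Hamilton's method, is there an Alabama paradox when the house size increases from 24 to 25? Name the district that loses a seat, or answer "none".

none

At 24 seats: Eskel 4, Dorne 9, Arden 4, Galen 7.
At 25 seats: Eskel 5, Dorne 9, Arden 4, Galen 7.
No district's allocation decreased.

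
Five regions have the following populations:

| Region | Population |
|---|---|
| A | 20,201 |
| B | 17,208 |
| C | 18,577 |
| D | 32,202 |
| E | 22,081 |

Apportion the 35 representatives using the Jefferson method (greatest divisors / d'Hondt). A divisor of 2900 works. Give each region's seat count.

With modified divisor 2900: modified quotas A 6.966, B 5.934, C 6.406, D 11.104, E 7.614.
Rounding down: A 6, B 5, C 6, D 11, E 7 (total 35).

A 6, B 5, C 6, D 11, E 7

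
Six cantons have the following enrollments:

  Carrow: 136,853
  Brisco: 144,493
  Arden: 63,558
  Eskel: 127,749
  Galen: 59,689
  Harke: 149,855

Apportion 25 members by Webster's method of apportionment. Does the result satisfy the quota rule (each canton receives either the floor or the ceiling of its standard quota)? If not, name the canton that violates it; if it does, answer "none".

Standard quotas: Carrow 5.015, Brisco 5.295, Arden 2.329, Eskel 4.682, Galen 2.187, Harke 5.492.
Webster allocation: Carrow 5, Brisco 5, Arden 2, Eskel 5, Galen 2, Harke 6.
Every allocation lies between the lower and upper quota.

none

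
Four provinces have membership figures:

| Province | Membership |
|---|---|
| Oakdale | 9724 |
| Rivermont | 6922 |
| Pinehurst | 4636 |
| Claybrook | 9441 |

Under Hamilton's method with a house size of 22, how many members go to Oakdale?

7

The standard divisor is 30723/22 ≈ 1396.5.
Standard quotas: Oakdale 6.9631, Rivermont 4.9567, Pinehurst 3.3197, Claybrook 6.7605.
Lower quotas: Oakdale 6, Rivermont 4, Pinehurst 3, Claybrook 6 (sum 19, leaving 3 seats).
Remainders in descending order: Oakdale 0.9631, Rivermont 0.9567, Claybrook 0.7605, Pinehurst 0.3197.
The surplus seats go to Oakdale, Rivermont, Claybrook.
Oakdale receives 7.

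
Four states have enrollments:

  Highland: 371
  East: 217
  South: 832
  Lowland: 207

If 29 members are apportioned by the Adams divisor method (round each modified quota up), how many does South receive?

Standard divisor 1627/29 ≈ 56.103; standard quotas: Highland 6.613, East 3.868, South 14.830, Lowland 3.690.
Rounding up gives 7, 4, 15, 4 = 30 seats, so the divisor must be adjusted.
With modified divisor 60: modified quotas Highland 6.183, East 3.617, South 13.867, Lowland 3.450.
Rounding up: Highland 7, East 4, South 14, Lowland 4 (total 29).
South receives 14.

14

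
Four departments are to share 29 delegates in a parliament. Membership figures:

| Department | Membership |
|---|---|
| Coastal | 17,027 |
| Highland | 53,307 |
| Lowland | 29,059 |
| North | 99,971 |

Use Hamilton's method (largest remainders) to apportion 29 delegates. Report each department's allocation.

The standard divisor is 199364/29 ≈ 6874.621.
Standard quotas: Coastal 2.4768, Highland 7.7542, Lowland 4.2270, North 14.5420.
Lower quotas: Coastal 2, Highland 7, Lowland 4, North 14 (sum 27, leaving 2 seats).
Remainders in descending order: Highland 0.7542, North 0.5420, Coastal 0.4768, Lowland 0.2270.
The surplus seats go to Highland, North.

Coastal: 2, Highland: 8, Lowland: 4, North: 15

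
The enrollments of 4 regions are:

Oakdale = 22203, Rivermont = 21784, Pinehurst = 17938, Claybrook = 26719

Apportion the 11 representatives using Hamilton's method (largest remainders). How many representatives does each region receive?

Oakdale: 3; Rivermont: 3; Pinehurst: 2; Claybrook: 3

Standard divisor: 88644 ÷ 11 ≈ 8058.545.
Standard quotas: Oakdale 2.7552, Rivermont 2.7032, Pinehurst 2.2260, Claybrook 3.3156.
Lower quotas: Oakdale 2, Rivermont 2, Pinehurst 2, Claybrook 3 (sum 9, leaving 2 seats).
Remainders in descending order: Oakdale 0.7552, Rivermont 0.7032, Claybrook 0.3156, Pinehurst 0.2260.
The surplus seats go to Oakdale, Rivermont.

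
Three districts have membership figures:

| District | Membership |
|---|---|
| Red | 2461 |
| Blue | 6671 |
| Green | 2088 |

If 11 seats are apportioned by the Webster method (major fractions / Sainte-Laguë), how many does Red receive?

2

Standard divisor 11220/11 ≈ 1020; standard quotas: Red 2.413, Blue 6.540, Green 2.047.
Rounding to the nearest integer gives Red 2, Blue 7, Green 2 — total 11, matching the house size, so no adjustment is needed.
Red receives 2.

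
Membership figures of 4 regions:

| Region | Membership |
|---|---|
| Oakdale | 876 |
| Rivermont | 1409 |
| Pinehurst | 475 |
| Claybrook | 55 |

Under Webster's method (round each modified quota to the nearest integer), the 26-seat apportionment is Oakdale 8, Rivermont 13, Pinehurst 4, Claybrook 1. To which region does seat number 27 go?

Pinehurst

Priority for the next seat is population ÷ (current seats + 0.5).
Priorities: Oakdale 103.059, Rivermont 104.370, Pinehurst 105.556, Claybrook 36.667.
Highest priority: Pinehurst.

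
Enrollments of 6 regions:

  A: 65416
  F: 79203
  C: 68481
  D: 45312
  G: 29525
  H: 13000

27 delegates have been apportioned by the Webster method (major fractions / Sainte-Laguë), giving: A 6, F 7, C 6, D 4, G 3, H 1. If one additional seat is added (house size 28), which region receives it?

Priority for the next seat is population ÷ (current seats + 0.5).
Priorities: A 10064.000, F 10560.400, C 10535.538, D 10069.333, G 8435.714, H 8666.667.
Highest priority: F.

F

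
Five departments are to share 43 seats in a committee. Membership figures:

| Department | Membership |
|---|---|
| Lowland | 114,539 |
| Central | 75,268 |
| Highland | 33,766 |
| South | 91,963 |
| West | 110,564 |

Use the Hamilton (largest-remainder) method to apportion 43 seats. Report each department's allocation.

Lowland: 12, Central: 8, Highland: 3, South: 9, West: 11

The standard divisor is 426100/43 ≈ 9909.302.
Standard quotas: Lowland 11.5587, Central 7.5957, Highland 3.4075, South 9.2805, West 11.1576.
Lower quotas: Lowland 11, Central 7, Highland 3, South 9, West 11 (sum 41, leaving 2 seats).
Remainders in descending order: Central 0.5957, Lowland 0.5587, Highland 0.4075, South 0.2805, West 0.1576.
The surplus seats go to Central, Lowland.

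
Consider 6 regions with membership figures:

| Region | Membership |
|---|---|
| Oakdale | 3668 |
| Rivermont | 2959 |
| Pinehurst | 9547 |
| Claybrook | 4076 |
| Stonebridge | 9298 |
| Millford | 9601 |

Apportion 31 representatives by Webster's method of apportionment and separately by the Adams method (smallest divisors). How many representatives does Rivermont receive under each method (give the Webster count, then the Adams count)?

2 and 3

Webster: Oakdale 3, Rivermont 2, Pinehurst 8, Claybrook 3, Stonebridge 7, Millford 8.
Adams: Oakdale 3, Rivermont 3, Pinehurst 7, Claybrook 3, Stonebridge 7, Millford 8.
Rivermont gets 2 under Webster and 3 under Adams.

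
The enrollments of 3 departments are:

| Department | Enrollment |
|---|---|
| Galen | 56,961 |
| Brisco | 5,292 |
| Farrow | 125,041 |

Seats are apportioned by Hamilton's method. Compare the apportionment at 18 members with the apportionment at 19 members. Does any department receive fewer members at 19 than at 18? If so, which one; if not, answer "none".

Brisco

At 18 seats: Galen 5, Brisco 1, Farrow 12.
At 19 seats: Galen 6, Brisco 0, Farrow 13.
Brisco drops from 1 to 0.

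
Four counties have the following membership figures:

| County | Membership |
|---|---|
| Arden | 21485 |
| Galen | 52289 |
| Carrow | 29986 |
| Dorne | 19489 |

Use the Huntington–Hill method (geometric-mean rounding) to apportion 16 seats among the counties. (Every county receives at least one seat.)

Arden=3; Galen=7; Carrow=4; Dorne=2

With divisor 8012: modified quotas Arden 2.682, Galen 6.526, Carrow 3.743, Dorne 2.432.
Geometric-mean thresholds: Arden √(2·3)=2.449, Galen √(6·7)=6.481, Carrow √(3·4)=3.464, Dorne √(2·3)=2.449.
Each quota rounded against its threshold gives Arden 3, Galen 7, Carrow 4, Dorne 2 (total 16).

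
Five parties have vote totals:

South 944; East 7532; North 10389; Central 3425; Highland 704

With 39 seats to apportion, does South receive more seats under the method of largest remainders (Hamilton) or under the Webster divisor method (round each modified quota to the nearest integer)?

Webster

Hamilton: South 1, East 13, North 18, Central 6, Highland 1.
Webster: South 2, East 13, North 17, Central 6, Highland 1.
South gets 1 under Hamilton and 2 under Webster.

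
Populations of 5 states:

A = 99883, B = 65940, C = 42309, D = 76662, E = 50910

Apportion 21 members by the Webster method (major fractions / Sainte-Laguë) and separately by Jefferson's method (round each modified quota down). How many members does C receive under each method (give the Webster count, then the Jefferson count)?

Webster: A 6, B 4, C 3, D 5, E 3.
Jefferson: A 7, B 4, C 2, D 5, E 3.
C gets 3 under Webster and 2 under Jefferson.

3 and 2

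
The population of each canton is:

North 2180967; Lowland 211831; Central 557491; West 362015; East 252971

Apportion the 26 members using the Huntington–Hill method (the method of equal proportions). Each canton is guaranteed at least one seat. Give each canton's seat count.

North 15; Lowland 2; Central 4; West 3; East 2

With divisor 144286: modified quotas North 15.116, Lowland 1.468, Central 3.864, West 2.509, East 1.753.
Geometric-mean thresholds: North √(15·16)=15.492, Lowland √(1·2)=1.414, Central √(3·4)=3.464, West √(2·3)=2.449, East √(1·2)=1.414.
Each quota rounded against its threshold gives North 15, Lowland 2, Central 4, West 3, East 2 (total 26).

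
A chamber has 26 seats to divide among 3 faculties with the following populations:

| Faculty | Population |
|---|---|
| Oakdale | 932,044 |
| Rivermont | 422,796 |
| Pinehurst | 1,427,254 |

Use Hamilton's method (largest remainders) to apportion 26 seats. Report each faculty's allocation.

Total 2782094; standard divisor 2782094/26 ≈ 107003.615.
Standard quotas: Oakdale 8.7104, Rivermont 3.9512, Pinehurst 13.3384.
Lower quotas: Oakdale 8, Rivermont 3, Pinehurst 13 (sum 24, leaving 2 seats).
Remainders in descending order: Rivermont 0.9512, Oakdale 0.7104, Pinehurst 0.3384.
The surplus seats go to Rivermont, Oakdale.

Oakdale 9, Rivermont 4, Pinehurst 13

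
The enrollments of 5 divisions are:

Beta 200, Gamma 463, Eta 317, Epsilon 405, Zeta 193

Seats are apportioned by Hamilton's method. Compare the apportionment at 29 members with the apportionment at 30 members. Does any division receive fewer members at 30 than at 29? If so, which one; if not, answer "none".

Zeta

At 29 seats: Beta 4, Gamma 8, Eta 6, Epsilon 7, Zeta 4.
At 30 seats: Beta 4, Gamma 9, Eta 6, Epsilon 8, Zeta 3.
Zeta drops from 4 to 3.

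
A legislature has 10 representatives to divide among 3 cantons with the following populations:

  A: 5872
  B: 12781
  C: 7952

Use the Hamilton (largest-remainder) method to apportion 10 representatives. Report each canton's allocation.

Total 26605; standard divisor 26605/10 ≈ 2660.5.
Standard quotas: A 2.2071, B 4.8040, C 2.9889.
Lower quotas: A 2, B 4, C 2 (sum 8, leaving 2 seats).
Remainders in descending order: C 0.9889, B 0.8040, A 0.2071.
Largest remainders: C, B receive the extra seats.

A 2, B 5, C 3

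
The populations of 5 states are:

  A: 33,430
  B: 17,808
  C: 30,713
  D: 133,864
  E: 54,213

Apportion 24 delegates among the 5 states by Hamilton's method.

A=3, B=1, C=3, D=12, E=5

Standard divisor: 270028 ÷ 24 ≈ 11251.167.
Standard quotas: A 2.9712, B 1.5828, C 2.7298, D 11.8978, E 4.8184.
Lower quotas: A 2, B 1, C 2, D 11, E 4 (sum 20, leaving 4 seats).
Remainders in descending order: A 0.9712, D 0.8978, E 0.8184, C 0.7298, B 0.5828.
The surplus seats go to A, D, E, C.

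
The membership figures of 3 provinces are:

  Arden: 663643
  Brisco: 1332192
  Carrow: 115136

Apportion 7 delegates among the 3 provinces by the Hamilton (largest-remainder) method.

Arden: 2, Brisco: 5, Carrow: 0

The standard divisor is 2110971/7 ≈ 301567.286.
Standard quotas: Arden 2.2006, Brisco 4.4176, Carrow 0.3818.
Lower quotas: Arden 2, Brisco 4, Carrow 0 (sum 6, leaving 1 seat).
Remainders in descending order: Brisco 0.4176, Carrow 0.3818, Arden 0.2006.
Largest remainder: Brisco receives the extra seat.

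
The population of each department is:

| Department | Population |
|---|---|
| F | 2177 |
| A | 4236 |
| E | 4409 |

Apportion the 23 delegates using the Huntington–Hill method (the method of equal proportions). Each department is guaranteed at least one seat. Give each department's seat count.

With divisor 476: modified quotas F 4.574, A 8.899, E 9.263.
Geometric-mean thresholds: F √(4·5)=4.472, A √(8·9)=8.485, E √(9·10)=9.487.
Each quota rounded against its threshold gives F 5, A 9, E 9 (total 23).

F: 5, A: 9, E: 9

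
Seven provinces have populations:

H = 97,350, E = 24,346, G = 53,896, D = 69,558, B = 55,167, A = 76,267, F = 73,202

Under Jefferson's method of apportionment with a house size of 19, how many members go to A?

Standard divisor 449786/19 ≈ 23672.947; standard quotas: H 4.112, E 1.028, G 2.277, D 2.938, B 2.330, A 3.222, F 3.092.
Rounding down gives 4, 1, 2, 2, 2, 3, 3 = 17 seats, so the divisor must be adjusted.
With modified divisor 19300: modified quotas H 5.044, E 1.261, G 2.793, D 3.604, B 2.858, A 3.952, F 3.793.
Rounding down: H 5, E 1, G 2, D 3, B 2, A 3, F 3 (total 19).
A receives 3.

3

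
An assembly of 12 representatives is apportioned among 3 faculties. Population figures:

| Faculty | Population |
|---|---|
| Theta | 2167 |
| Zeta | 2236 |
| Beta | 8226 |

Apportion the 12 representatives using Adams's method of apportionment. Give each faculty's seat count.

Theta 2, Zeta 2, Beta 8

Standard divisor 12629/12 ≈ 1052.417; standard quotas: Theta 2.059, Zeta 2.125, Beta 7.816.
Rounding up gives 3, 3, 8 = 14 seats, so the divisor must be adjusted.
With modified divisor 1150: modified quotas Theta 1.884, Zeta 1.944, Beta 7.153.
Rounding up: Theta 2, Zeta 2, Beta 8 (total 12).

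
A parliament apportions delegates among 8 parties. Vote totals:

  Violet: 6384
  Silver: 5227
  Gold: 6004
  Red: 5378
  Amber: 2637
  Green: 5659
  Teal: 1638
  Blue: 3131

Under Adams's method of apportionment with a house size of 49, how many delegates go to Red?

7

Standard divisor 36058/49 ≈ 735.878; standard quotas: Violet 8.675, Silver 7.103, Gold 8.159, Red 7.308, Amber 3.583, Green 7.690, Teal 2.226, Blue 4.255.
Rounding up gives 9, 8, 9, 8, 4, 8, 3, 5 = 54 seats, so the divisor must be adjusted.
With modified divisor 803: modified quotas Violet 7.950, Silver 6.509, Gold 7.477, Red 6.697, Amber 3.284, Green 7.047, Teal 2.040, Blue 3.899.
Rounding up: Violet 8, Silver 7, Gold 8, Red 7, Amber 4, Green 8, Teal 3, Blue 4 (total 49).
Red receives 7.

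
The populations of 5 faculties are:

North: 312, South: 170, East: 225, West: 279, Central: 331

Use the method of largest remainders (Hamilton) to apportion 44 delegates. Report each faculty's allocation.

North: 10; South: 6; East: 8; West: 9; Central: 11

Standard divisor: 1317 ÷ 44 ≈ 29.932.
Standard quotas: North 10.424, South 5.680, East 7.517, West 9.321, Central 11.058.
Lower quotas: North 10, South 5, East 7, West 9, Central 11 (sum 42, leaving 2 seats).
Remainders in descending order: South 0.680, East 0.517, North 0.424, West 0.321, Central 0.058.
Largest remainders: South, East receive the extra seats.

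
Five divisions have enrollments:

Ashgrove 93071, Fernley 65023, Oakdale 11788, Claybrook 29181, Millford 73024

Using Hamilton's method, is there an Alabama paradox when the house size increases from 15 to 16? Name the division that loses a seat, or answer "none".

none

At 15 seats: Ashgrove 5, Fernley 3, Oakdale 1, Claybrook 2, Millford 4.
At 16 seats: Ashgrove 5, Fernley 4, Oakdale 1, Claybrook 2, Millford 4.
No division's allocation decreased.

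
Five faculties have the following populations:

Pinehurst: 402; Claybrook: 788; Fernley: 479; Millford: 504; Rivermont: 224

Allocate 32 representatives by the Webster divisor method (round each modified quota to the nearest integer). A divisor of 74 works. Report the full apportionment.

With modified divisor 74: modified quotas Pinehurst 5.432, Claybrook 10.649, Fernley 6.473, Millford 6.811, Rivermont 3.027.
Rounding to the nearest integer: Pinehurst 5, Claybrook 11, Fernley 6, Millford 7, Rivermont 3 (total 32).

Pinehurst 5, Claybrook 11, Fernley 6, Millford 7, Rivermont 3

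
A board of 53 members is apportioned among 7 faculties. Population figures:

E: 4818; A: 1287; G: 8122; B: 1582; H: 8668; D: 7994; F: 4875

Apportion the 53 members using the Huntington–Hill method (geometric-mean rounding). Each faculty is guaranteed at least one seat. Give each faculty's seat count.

E 7, A 2, G 12, B 2, H 12, D 11, F 7

With divisor 701: modified quotas E 6.873, A 1.836, G 11.586, B 2.257, H 12.365, D 11.404, F 6.954.
Geometric-mean thresholds: E √(6·7)=6.481, A √(1·2)=1.414, G √(11·12)=11.489, B √(2·3)=2.449, H √(12·13)=12.490, D √(11·12)=11.489, F √(6·7)=6.481.
Each quota rounded against its threshold gives E 7, A 2, G 12, B 2, H 12, D 11, F 7 (total 53).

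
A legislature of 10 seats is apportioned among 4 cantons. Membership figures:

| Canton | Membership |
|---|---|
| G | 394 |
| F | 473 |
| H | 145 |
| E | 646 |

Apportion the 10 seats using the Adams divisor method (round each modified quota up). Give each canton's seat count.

G 2, F 3, H 1, E 4

Standard divisor 1658/10 ≈ 165.8; standard quotas: G 2.376, F 2.853, H 0.875, E 3.896.
Rounding up gives 3, 3, 1, 4 = 11 seats, so the divisor must be adjusted.
With modified divisor 200: modified quotas G 1.970, F 2.365, H 0.725, E 3.230.
Rounding up: G 2, F 3, H 1, E 4 (total 10).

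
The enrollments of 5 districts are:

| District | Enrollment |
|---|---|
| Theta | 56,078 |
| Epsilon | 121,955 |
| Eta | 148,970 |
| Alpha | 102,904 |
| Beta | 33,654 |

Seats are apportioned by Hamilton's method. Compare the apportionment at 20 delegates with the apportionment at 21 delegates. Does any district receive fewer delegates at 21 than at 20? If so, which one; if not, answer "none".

Beta

At 20 seats: Theta 2, Epsilon 5, Eta 6, Alpha 5, Beta 2.
At 21 seats: Theta 3, Epsilon 5, Eta 7, Alpha 5, Beta 1.
Beta drops from 2 to 1.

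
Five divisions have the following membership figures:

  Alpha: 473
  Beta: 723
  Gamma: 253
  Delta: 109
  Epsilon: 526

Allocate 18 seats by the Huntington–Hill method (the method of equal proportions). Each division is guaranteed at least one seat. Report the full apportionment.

With divisor 115: modified quotas Alpha 4.113, Beta 6.287, Gamma 2.200, Delta 0.948, Epsilon 4.574.
Geometric-mean thresholds: Alpha √(4·5)=4.472, Beta √(6·7)=6.481, Gamma √(2·3)=2.449, Delta (min 1), Epsilon √(4·5)=4.472.
Each quota rounded against its threshold gives Alpha 4, Beta 6, Gamma 2, Delta 1, Epsilon 5 (total 18).

Alpha 4, Beta 6, Gamma 2, Delta 1, Epsilon 5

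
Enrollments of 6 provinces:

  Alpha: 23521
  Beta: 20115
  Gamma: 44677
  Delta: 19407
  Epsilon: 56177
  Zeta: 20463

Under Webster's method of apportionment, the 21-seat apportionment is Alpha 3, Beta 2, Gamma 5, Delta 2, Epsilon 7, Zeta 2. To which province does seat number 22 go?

Zeta

Priority for the next seat is population ÷ (current seats + 0.5).
Priorities: Alpha 6720.286, Beta 8046.000, Gamma 8123.091, Delta 7762.800, Epsilon 7490.267, Zeta 8185.200.
Highest priority: Zeta.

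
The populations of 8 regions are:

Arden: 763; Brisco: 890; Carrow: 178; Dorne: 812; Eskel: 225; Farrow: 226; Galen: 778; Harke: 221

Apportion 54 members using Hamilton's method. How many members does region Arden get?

10

Total 4093; standard divisor 4093/54 ≈ 75.796.
Standard quotas: Arden 10.066, Brisco 11.742, Carrow 2.348, Dorne 10.713, Eskel 2.968, Farrow 2.982, Galen 10.264, Harke 2.916.
Lower quotas: Arden 10, Brisco 11, Carrow 2, Dorne 10, Eskel 2, Farrow 2, Galen 10, Harke 2 (sum 49, leaving 5 seats).
Remainders in descending order: Farrow 0.982, Eskel 0.968, Harke 0.916, Brisco 0.742, Dorne 0.713, Carrow 0.348, Galen 0.264, Arden 0.066.
Largest remainders: Farrow, Eskel, Harke, Brisco, Dorne receive the extra seats.
Arden receives 10.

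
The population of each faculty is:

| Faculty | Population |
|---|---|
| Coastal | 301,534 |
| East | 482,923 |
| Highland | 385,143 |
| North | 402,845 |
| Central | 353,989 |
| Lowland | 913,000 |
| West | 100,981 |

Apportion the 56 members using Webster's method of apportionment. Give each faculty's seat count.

Standard divisor 2940415/56 ≈ 52507.411; standard quotas: Coastal 5.743, East 9.197, Highland 7.335, North 7.672, Central 6.742, Lowland 17.388, West 1.923.
Rounding to the nearest integer gives Coastal 6, East 9, Highland 7, North 8, Central 7, Lowland 17, West 2 — total 56, matching the house size, so no adjustment is needed.

Coastal 6; East 9; Highland 7; North 8; Central 7; Lowland 17; West 2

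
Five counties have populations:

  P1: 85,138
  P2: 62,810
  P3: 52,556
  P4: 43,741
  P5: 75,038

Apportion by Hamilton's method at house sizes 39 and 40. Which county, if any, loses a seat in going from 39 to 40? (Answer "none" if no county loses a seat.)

At 39 seats: P1 10, P2 8, P3 7, P4 5, P5 9.
At 40 seats: P1 11, P2 8, P3 7, P4 5, P5 9.
No county's allocation decreased.

none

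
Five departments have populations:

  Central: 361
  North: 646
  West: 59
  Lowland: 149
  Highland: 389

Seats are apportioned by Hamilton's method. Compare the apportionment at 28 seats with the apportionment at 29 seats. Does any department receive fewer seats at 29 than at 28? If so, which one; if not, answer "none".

none

At 28 seats: Central 6, North 11, West 1, Lowland 3, Highland 7.
At 29 seats: Central 6, North 12, West 1, Lowland 3, Highland 7.
No department's allocation decreased.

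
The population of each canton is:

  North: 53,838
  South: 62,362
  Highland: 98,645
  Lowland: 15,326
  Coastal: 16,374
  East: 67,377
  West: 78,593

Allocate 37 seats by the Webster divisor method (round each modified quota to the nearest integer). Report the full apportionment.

North: 5, South: 6, Highland: 9, Lowland: 1, Coastal: 2, East: 6, West: 8

Standard divisor 392515/37 ≈ 10608.514; standard quotas: North 5.075, South 5.878, Highland 9.299, Lowland 1.445, Coastal 1.543, East 6.351, West 7.408.
Rounding to the nearest integer gives 5, 6, 9, 1, 2, 6, 7 = 36 seats, so the divisor must be adjusted.
With modified divisor 10430: modified quotas North 5.162, South 5.979, Highland 9.458, Lowland 1.469, Coastal 1.570, East 6.460, West 7.535.
Rounding to the nearest integer: North 5, South 6, Highland 9, Lowland 1, Coastal 2, East 6, West 8 (total 37).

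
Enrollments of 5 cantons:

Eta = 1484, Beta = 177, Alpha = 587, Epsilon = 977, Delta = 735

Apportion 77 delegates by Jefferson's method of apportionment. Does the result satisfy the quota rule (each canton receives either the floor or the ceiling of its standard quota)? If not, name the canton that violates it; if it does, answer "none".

Eta

Standard quotas: Eta 28.856, Beta 3.442, Alpha 11.414, Epsilon 18.997, Delta 14.292.
Jefferson allocation: Eta 30, Beta 3, Alpha 11, Epsilon 19, Delta 14.
Eta has quota 28.856 (lower 28, upper 29) but receives 30 — outside the quota interval.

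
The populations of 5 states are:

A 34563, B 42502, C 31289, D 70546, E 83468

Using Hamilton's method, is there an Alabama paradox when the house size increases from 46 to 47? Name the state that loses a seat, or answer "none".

At 46 seats: A 6, B 7, C 6, D 12, E 15.
At 47 seats: A 6, B 8, C 5, D 13, E 15.
C drops from 6 to 5.

C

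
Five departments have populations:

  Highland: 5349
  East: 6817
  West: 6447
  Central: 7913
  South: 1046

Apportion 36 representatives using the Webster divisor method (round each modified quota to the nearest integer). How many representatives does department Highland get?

7

Standard divisor 27572/36 ≈ 765.889; standard quotas: Highland 6.984, East 8.901, West 8.418, Central 10.332, South 1.366.
Rounding to the nearest integer gives 7, 9, 8, 10, 1 = 35 seats, so the divisor must be adjusted.
With modified divisor 756: modified quotas Highland 7.075, East 9.017, West 8.528, Central 10.467, South 1.384.
Rounding to the nearest integer: Highland 7, East 9, West 9, Central 10, South 1 (total 36).
Highland receives 7.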